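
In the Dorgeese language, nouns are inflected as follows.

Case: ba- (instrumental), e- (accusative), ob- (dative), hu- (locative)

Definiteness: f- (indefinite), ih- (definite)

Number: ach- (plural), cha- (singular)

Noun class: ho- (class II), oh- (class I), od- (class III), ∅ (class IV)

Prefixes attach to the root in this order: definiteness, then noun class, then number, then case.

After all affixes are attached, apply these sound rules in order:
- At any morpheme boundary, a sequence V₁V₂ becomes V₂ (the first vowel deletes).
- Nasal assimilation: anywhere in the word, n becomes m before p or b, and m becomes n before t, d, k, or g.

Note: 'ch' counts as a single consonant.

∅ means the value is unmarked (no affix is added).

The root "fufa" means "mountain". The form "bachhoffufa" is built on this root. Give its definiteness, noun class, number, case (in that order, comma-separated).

Segment: ba-ach-ho-f-fufa.
definiteness: f- → indefinite.
noun class: ho- → class II.
number: ach- → plural.
case: ba- → instrumental.

indefinite, class II, plural, instrumental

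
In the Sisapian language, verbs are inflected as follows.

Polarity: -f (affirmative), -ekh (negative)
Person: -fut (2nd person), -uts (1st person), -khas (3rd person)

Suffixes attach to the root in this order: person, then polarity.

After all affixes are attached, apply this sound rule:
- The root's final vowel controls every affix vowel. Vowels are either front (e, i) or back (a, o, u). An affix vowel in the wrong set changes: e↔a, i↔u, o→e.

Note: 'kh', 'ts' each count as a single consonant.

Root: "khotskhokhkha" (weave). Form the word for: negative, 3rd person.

Attach person 3rd person -khas → khotskhokhkhakhas.
Attach polarity negative -ekh → khotskhokhkhakhasekh.
Apply vowel harmony: khotskhokhkhakhasekh → khotskhokhkhakhasakh.

khotskhokhkhakhasakh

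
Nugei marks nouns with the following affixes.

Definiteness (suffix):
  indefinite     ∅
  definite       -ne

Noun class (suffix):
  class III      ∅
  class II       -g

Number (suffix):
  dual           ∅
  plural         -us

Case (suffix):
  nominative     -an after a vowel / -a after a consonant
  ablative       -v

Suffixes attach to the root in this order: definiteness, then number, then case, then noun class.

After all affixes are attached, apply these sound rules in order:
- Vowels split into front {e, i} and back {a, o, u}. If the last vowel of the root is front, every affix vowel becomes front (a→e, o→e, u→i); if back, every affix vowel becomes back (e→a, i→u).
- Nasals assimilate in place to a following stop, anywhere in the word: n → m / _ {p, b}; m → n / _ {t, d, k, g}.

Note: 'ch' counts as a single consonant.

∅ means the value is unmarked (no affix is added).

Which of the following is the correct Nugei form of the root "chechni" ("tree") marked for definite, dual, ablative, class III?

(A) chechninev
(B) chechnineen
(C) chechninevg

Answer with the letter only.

A

Attach definiteness definite -ne → chechnine.
number = dual: zero marking, form stays chechnine.
Attach case ablative -v → chechninev.
noun class = class III: zero marking, form stays chechninev.
Vowel harmony: no change.
Nasal assimilation: no change.
So the correct form is chechninev, option (A).
(C) chechninevg is wrong: it uses class II instead of class III for noun class.
(B) chechnineen is wrong: it uses nominative instead of ablative for case.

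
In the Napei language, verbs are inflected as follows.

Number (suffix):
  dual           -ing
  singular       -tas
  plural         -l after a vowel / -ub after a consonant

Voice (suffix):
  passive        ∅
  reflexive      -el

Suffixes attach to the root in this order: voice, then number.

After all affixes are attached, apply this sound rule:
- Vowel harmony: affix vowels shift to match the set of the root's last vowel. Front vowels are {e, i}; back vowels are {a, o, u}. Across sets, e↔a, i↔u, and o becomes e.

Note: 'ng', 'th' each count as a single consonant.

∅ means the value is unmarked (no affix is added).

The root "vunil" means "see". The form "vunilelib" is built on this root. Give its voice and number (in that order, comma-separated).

Segment: vunil-el-ub.
voice: -el → reflexive.
number: -l/ub → plural.

reflexive, plural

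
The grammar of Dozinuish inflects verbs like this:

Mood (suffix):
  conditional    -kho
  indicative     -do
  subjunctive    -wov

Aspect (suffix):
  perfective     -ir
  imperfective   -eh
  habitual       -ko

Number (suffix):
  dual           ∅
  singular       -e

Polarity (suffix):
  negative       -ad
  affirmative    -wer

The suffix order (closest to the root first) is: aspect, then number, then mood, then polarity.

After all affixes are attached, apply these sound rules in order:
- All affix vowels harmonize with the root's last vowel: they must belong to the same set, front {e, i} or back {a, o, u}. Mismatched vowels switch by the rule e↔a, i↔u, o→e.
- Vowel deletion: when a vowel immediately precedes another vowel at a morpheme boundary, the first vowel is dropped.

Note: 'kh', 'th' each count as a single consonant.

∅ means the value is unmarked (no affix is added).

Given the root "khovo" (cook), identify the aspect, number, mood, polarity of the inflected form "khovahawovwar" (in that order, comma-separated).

imperfective, singular, subjunctive, affirmative

Segment: khovo-eh-e-wov-wer.
aspect: -eh → imperfective.
number: -e → singular.
mood: -wov → subjunctive.
polarity: -wer → affirmative.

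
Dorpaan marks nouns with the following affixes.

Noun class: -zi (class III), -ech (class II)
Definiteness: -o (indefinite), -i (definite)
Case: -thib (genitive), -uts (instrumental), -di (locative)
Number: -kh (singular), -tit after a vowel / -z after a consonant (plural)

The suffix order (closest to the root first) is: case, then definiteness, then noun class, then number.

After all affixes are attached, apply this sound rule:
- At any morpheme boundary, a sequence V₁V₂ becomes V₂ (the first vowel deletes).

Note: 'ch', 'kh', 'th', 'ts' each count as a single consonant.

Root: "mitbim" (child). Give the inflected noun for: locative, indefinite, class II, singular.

Attach case locative -di → mitbimdi.
Attach definiteness indefinite -o → mitbimdio.
Attach noun class class II -ech → mitbimdioech.
Attach number singular -kh → mitbimdioechkh.
Apply vowel deletion: mitbimdioechkh → mitbimdechkh.

mitbimdechkh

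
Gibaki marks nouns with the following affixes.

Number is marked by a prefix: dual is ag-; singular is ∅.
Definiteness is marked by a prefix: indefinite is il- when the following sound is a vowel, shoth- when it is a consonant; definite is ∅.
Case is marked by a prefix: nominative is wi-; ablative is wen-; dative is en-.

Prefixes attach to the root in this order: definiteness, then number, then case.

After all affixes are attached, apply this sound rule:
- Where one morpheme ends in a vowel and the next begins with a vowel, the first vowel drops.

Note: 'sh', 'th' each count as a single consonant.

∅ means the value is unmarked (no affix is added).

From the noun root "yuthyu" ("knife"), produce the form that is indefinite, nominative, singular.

wishothyuthyu

Attach definiteness indefinite shoth- (before consonant 'y') → shothyuthyu.
number = singular: zero marking, form stays shothyuthyu.
Attach case nominative wi- → wishothyuthyu.
Vowel deletion: no change.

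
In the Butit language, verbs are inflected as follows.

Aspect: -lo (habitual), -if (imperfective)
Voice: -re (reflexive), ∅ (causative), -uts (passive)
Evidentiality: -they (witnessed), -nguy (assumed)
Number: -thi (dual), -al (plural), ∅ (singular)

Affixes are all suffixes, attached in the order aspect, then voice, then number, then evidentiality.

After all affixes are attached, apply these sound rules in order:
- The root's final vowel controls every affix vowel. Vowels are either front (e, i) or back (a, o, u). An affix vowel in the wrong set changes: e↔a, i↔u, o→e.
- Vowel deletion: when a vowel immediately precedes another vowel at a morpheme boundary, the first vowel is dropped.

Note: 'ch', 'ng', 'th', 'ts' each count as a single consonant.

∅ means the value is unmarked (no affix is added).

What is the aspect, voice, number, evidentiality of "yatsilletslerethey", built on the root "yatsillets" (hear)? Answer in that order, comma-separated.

habitual, reflexive, singular, witnessed

Segment: yatsillets-lo-re-they.
aspect: -lo → habitual.
voice: -re → reflexive.
number: ∅ → singular.
evidentiality: -they → witnessed.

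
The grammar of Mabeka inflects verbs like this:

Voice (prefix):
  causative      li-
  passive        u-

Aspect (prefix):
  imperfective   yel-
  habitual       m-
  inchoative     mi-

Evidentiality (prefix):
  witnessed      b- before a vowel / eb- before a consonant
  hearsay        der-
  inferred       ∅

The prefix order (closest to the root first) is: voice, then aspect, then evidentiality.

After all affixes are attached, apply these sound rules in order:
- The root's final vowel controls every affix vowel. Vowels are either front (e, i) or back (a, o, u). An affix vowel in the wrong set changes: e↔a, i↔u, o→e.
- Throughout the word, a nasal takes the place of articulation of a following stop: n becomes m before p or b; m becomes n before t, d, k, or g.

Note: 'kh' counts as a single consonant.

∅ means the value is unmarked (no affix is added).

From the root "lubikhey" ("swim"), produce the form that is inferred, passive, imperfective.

yelilubikhey

Attach voice passive u- → ulubikhey.
Attach aspect imperfective yel- → yelulubikhey.
evidentiality = inferred: zero marking, form stays yelulubikhey.
Apply vowel harmony: yelulubikhey → yelilubikhey.
Nasal assimilation: no change.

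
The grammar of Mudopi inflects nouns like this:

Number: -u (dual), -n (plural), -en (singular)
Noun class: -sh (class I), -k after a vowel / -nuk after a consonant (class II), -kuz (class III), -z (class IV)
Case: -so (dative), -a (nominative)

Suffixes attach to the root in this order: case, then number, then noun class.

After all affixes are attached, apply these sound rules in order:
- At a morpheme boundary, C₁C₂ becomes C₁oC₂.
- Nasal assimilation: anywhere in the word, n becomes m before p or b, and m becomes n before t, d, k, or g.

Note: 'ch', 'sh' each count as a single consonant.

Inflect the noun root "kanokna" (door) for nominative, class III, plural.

Attach case nominative -a → kanoknaa.
Attach number plural -n → kanoknaan.
Attach noun class class III -kuz → kanoknaankuz.
Apply epenthesis: kanoknaankuz → kanoknaanokuz.
Nasal assimilation: no change.

kanoknaanokuz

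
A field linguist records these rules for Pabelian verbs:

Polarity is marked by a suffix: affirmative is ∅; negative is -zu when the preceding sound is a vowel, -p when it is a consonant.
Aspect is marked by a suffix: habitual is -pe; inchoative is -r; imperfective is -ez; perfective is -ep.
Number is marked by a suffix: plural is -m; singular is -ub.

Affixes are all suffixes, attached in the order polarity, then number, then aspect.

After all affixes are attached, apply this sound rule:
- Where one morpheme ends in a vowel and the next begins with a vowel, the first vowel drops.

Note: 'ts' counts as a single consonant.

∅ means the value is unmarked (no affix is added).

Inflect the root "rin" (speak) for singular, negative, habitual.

Attach polarity negative -p (after consonant 'n') → rinp.
Attach number singular -ub → rinpub.
Attach aspect habitual -pe → rinpubpe.
Vowel deletion: no change.

rinpubpe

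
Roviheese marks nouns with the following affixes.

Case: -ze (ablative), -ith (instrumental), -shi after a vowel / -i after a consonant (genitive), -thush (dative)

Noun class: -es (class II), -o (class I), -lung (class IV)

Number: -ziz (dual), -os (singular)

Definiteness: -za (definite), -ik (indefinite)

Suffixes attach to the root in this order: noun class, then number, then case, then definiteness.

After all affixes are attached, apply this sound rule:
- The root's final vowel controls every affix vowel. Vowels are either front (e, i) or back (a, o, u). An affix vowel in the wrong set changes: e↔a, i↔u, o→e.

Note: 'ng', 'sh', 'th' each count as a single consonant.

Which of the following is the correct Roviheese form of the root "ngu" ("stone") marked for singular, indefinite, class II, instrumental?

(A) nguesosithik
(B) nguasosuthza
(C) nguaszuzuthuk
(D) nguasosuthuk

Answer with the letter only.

Attach noun class class II -es → ngues.
Attach number singular -os → nguesos.
Attach case instrumental -ith → nguesosith.
Attach definiteness indefinite -ik → nguesosithik.
Apply vowel harmony: nguesosithik → nguasosuthuk.
So the correct form is nguasosuthuk, option (D).
(A) nguesosithik is wrong: it fails to apply the sound rule(s).
(B) nguasosuthza is wrong: it uses definite instead of indefinite for definiteness.
(C) nguaszuzuthuk is wrong: it uses dual instead of singular for number.

D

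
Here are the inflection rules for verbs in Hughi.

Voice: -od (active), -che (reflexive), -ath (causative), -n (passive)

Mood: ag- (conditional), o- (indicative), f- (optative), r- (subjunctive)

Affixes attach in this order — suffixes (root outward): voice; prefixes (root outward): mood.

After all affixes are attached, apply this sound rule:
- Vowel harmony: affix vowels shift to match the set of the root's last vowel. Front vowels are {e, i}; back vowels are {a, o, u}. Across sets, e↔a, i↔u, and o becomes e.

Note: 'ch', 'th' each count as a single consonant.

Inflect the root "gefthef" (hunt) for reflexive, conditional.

eggefthefche

Attach mood conditional ag- → aggefthef.
Attach voice reflexive -che → aggefthefche.
Apply vowel harmony: aggefthefche → eggefthefche.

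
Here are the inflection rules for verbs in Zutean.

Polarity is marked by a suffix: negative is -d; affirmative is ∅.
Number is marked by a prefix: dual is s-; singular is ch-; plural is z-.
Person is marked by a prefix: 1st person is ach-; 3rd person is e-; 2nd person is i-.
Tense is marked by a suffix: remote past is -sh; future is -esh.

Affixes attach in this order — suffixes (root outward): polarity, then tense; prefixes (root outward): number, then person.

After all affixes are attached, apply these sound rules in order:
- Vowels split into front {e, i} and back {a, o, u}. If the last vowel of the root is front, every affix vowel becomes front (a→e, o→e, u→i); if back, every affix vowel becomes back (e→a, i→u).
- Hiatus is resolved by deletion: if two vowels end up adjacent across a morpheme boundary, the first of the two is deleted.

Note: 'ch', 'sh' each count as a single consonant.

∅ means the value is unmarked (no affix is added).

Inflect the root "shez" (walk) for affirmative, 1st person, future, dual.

polarity = affirmative: zero marking, form stays shez.
Attach number dual s- → sshez.
Attach person 1st person ach- → achsshez.
Attach tense future -esh → achsshezesh.
Apply vowel harmony: achsshezesh → echsshezesh.
Vowel deletion: no change.

echsshezesh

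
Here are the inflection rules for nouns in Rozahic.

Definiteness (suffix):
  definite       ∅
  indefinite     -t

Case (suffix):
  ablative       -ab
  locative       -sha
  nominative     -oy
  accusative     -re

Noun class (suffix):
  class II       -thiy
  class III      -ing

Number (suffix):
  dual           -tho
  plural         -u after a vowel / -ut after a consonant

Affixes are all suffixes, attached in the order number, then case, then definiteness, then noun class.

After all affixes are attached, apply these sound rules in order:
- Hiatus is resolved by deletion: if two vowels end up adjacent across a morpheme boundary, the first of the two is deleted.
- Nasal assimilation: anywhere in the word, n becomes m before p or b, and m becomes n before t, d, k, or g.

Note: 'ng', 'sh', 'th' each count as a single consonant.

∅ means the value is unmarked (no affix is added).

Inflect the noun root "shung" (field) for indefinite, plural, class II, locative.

shungutshatthiy

Attach number plural -ut (after consonant 'ng') → shungut.
Attach case locative -sha → shungutsha.
Attach definiteness indefinite -t → shungutshat.
Attach noun class class II -thiy → shungutshatthiy.
Vowel deletion: no change.
Nasal assimilation: no change.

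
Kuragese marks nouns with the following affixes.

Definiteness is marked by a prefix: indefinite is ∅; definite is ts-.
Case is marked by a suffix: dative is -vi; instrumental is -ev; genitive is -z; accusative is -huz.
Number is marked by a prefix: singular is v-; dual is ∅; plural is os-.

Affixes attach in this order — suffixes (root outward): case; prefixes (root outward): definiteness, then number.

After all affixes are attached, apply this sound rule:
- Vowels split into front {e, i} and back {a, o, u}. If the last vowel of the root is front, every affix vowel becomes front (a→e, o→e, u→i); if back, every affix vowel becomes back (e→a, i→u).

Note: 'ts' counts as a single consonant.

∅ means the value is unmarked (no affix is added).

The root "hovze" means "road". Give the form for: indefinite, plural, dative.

definiteness = indefinite: zero marking, form stays hovze.
Attach number plural os- → oshovze.
Attach case dative -vi → oshovzevi.
Apply vowel harmony: oshovzevi → eshovzevi.

eshovzevi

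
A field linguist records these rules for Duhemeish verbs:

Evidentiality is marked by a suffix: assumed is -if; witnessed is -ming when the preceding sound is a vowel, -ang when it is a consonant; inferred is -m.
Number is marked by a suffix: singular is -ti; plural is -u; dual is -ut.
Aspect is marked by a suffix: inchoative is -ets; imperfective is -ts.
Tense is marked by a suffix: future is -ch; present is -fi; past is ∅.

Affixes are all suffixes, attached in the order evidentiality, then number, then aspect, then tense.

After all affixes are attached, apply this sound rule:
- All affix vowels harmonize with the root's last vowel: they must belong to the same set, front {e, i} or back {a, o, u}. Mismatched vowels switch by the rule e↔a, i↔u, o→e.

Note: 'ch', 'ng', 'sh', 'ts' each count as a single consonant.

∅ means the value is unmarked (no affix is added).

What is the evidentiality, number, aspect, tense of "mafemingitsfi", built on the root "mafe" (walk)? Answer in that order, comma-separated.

Segment: mafe-ming-u-ts-fi.
evidentiality: -ming/ang → witnessed.
number: -u → plural.
aspect: -ts → imperfective.
tense: -fi → present.

witnessed, plural, imperfective, present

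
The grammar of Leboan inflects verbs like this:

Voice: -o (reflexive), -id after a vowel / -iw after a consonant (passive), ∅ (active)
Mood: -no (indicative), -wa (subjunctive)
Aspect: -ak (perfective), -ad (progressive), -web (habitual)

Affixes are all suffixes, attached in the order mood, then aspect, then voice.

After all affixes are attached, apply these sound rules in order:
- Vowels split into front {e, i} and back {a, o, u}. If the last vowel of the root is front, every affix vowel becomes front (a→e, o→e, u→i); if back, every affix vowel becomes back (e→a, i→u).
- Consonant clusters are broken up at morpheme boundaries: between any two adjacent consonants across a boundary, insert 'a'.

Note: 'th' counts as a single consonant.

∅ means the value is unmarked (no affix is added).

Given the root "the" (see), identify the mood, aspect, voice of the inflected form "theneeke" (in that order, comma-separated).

indicative, perfective, reflexive

Segment: the-no-ak-o.
mood: -no → indicative.
aspect: -ak → perfective.
voice: -o → reflexive.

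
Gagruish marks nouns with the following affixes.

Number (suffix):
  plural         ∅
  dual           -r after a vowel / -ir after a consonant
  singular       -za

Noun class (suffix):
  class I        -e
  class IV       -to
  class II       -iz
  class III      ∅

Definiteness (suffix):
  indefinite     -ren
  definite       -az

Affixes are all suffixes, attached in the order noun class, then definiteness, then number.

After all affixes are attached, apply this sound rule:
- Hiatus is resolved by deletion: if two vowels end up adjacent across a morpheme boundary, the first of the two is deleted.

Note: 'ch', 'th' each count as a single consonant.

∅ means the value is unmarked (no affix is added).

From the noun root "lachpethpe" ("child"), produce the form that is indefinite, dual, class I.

lachpethperenir

Attach noun class class I -e → lachpethpee.
Attach definiteness indefinite -ren → lachpethpeeren.
Attach number dual -ir (after consonant 'n') → lachpethpeerenir.
Apply vowel deletion: lachpethpeerenir → lachpethperenir.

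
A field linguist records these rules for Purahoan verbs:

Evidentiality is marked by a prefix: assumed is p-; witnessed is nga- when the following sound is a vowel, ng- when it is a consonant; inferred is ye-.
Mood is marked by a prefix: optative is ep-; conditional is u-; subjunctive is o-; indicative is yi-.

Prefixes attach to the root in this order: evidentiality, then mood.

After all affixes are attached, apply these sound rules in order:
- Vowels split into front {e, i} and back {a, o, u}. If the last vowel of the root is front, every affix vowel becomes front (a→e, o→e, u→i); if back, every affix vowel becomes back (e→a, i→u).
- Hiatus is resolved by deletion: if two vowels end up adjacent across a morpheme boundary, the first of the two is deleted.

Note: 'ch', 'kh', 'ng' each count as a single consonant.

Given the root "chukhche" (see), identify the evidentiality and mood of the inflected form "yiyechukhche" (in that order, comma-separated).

inferred, indicative

Segment: yi-ye-chukhche.
evidentiality: ye- → inferred.
mood: yi- → indicative.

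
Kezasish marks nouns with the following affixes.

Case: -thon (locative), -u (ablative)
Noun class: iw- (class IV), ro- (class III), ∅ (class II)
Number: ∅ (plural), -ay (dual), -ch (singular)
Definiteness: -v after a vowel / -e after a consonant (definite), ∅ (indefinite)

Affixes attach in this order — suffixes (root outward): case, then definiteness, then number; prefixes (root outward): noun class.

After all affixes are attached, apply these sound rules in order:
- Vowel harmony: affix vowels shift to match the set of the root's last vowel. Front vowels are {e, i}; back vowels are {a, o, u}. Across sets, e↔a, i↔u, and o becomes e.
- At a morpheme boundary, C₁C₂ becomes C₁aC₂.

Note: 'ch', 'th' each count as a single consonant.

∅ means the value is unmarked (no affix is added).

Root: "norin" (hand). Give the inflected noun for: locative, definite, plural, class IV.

iwanorinathene

Attach case locative -thon → norinthon.
Attach definiteness definite -e (after consonant 'n') → norinthone.
Attach noun class class IV iw- → iwnorinthone.
number = plural: zero marking, form stays iwnorinthone.
Apply vowel harmony: iwnorinthone → iwnorinthene.
Apply epenthesis: iwnorinthene → iwanorinathene.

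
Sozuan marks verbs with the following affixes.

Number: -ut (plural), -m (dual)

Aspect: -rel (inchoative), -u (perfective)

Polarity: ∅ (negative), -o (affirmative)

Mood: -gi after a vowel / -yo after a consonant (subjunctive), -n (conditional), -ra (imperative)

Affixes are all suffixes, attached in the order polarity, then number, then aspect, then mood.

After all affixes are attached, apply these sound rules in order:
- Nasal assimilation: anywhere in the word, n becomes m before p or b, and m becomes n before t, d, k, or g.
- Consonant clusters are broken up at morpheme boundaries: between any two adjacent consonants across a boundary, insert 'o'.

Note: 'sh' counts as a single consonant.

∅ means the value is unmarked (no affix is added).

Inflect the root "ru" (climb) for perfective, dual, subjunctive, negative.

polarity = negative: zero marking, form stays ru.
Attach number dual -m → rum.
Attach aspect perfective -u → rumu.
Attach mood subjunctive -gi (after vowel 'u') → rumugi.
Nasal assimilation: no change.
Epenthesis: no change.

rumugi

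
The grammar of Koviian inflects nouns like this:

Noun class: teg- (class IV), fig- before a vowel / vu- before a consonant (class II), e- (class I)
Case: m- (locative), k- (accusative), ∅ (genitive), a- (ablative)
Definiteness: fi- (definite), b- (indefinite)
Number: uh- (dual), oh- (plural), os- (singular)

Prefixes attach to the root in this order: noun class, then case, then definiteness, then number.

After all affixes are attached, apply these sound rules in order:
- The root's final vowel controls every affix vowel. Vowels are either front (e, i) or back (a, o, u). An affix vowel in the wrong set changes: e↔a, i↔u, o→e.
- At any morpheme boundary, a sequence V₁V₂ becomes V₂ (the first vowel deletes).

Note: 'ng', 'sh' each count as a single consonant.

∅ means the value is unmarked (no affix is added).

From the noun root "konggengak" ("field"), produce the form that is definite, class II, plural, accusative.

Attach noun class class II vu- (before consonant 'k') → vukonggengak.
Attach case accusative k- → kvukonggengak.
Attach definiteness definite fi- → fikvukonggengak.
Attach number plural oh- → ohfikvukonggengak.
Apply vowel harmony: ohfikvukonggengak → ohfukvukonggengak.
Vowel deletion: no change.

ohfukvukonggengak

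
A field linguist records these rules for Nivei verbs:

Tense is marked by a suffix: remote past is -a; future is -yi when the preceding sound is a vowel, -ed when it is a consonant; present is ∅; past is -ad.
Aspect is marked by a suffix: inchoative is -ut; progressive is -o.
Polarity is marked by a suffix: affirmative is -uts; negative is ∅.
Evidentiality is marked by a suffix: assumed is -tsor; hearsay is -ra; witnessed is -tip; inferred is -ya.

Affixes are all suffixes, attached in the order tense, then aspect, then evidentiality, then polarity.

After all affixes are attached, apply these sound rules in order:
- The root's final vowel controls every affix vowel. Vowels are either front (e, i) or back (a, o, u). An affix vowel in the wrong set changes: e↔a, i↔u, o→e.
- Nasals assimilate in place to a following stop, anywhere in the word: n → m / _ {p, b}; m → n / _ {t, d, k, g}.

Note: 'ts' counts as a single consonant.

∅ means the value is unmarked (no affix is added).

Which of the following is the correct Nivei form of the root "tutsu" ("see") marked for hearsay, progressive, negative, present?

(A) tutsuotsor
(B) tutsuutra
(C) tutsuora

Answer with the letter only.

tense = present: zero marking, form stays tutsu.
Attach aspect progressive -o → tutsuo.
Attach evidentiality hearsay -ra → tutsuora.
polarity = negative: zero marking, form stays tutsuora.
Vowel harmony: no change.
Nasal assimilation: no change.
So the correct form is tutsuora, option (C).
(A) tutsuotsor is wrong: it uses assumed instead of hearsay for evidentiality.
(B) tutsuutra is wrong: it uses inchoative instead of progressive for aspect.

C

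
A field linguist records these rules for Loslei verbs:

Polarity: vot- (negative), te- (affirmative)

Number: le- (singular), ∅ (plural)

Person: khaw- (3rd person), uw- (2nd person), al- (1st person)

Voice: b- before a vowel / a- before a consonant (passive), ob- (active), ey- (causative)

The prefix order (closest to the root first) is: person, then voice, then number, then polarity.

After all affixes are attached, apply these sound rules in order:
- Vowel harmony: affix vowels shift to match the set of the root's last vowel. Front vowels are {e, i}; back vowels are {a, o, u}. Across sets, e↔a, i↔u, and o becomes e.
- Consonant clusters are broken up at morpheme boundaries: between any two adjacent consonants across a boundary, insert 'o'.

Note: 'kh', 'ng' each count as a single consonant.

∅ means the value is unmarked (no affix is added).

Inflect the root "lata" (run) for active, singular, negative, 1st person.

Attach person 1st person al- → allata.
Attach voice active ob- → oballata.
Attach number singular le- → leoballata.
Attach polarity negative vot- → votleoballata.
Apply vowel harmony: votleoballata → votlaoballata.
Apply epenthesis: votlaoballata → votolaobalolata.

votolaobalolata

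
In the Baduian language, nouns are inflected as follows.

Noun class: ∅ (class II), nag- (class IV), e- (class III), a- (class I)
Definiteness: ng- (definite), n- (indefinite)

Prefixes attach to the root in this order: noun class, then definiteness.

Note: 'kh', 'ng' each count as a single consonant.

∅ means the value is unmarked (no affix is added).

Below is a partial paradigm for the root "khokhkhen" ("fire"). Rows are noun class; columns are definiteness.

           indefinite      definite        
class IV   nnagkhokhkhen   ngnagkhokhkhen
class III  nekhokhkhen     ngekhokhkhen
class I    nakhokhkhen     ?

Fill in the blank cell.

ngakhokhkhen

Attach noun class class I a- → akhokhkhen.
Attach definiteness definite ng- → ngakhokhkhen.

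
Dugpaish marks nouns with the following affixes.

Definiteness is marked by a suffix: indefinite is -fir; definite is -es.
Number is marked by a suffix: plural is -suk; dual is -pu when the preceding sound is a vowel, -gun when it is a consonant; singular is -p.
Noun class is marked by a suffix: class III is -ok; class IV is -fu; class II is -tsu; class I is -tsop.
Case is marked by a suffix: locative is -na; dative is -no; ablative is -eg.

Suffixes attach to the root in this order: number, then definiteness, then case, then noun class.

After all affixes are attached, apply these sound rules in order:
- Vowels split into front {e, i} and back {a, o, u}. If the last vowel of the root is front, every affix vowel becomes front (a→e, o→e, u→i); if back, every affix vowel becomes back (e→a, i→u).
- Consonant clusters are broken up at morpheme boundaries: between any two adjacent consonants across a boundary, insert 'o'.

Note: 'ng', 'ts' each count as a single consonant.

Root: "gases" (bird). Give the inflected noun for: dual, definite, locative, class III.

Attach number dual -gun (after consonant 's') → gasesgun.
Attach definiteness definite -es → gasesgunes.
Attach case locative -na → gasesgunesna.
Attach noun class class III -ok → gasesgunesnaok.
Apply vowel harmony: gasesgunesnaok → gasesginesneek.
Apply epenthesis: gasesginesneek → gasesoginesoneek.

gasesoginesoneek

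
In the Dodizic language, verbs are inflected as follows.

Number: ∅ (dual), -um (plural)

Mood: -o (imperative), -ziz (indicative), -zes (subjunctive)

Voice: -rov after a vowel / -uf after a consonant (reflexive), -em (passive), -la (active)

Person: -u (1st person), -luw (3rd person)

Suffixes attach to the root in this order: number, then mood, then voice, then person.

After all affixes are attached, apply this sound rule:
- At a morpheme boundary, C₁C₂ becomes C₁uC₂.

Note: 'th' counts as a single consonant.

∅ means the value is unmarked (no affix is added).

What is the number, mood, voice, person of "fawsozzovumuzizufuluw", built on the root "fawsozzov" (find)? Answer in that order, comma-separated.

plural, indicative, reflexive, 3rd person

Segment: fawsozzov-um-ziz-uf-luw.
number: -um → plural.
mood: -ziz → indicative.
voice: -rov/uf → reflexive.
person: -luw → 3rd person.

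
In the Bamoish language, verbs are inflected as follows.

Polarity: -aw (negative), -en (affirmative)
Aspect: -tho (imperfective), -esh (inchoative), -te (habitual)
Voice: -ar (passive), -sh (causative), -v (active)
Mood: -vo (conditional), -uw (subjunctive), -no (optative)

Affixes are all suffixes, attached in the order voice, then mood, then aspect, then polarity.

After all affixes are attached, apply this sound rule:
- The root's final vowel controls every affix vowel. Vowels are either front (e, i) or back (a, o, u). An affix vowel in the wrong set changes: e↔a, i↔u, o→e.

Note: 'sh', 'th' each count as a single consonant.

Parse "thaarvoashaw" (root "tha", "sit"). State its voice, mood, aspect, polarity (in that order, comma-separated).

passive, conditional, inchoative, negative

Segment: tha-ar-vo-esh-aw.
voice: -ar → passive.
mood: -vo → conditional.
aspect: -esh → inchoative.
polarity: -aw → negative.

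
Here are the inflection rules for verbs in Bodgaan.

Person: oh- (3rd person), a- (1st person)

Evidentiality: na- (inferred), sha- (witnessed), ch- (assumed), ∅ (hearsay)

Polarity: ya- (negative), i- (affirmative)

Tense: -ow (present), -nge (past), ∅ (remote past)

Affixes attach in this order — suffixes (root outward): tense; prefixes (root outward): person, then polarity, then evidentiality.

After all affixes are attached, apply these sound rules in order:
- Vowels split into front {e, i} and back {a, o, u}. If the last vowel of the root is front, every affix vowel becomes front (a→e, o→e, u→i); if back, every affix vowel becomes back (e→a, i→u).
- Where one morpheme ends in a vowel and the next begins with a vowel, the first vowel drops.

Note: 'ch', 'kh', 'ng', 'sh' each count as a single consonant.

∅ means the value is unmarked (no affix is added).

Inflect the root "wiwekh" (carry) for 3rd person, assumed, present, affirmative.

chehwiwekhew

Attach person 3rd person oh- → ohwiwekh.
Attach tense present -ow → ohwiwekhow.
Attach polarity affirmative i- → iohwiwekhow.
Attach evidentiality assumed ch- → chiohwiwekhow.
Apply vowel harmony: chiohwiwekhow → chiehwiwekhew.
Apply vowel deletion: chiehwiwekhew → chehwiwekhew.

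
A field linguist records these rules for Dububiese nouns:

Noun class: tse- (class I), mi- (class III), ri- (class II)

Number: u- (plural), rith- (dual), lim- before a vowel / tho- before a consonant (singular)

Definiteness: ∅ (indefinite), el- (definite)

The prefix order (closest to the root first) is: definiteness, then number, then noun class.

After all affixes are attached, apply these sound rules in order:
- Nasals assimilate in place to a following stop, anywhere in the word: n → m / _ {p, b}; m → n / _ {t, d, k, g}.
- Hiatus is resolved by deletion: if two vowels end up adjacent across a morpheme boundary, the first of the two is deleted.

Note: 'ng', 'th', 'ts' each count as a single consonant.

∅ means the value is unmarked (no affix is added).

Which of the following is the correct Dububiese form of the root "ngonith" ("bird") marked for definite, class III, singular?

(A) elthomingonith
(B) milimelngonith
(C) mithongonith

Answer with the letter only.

Attach definiteness definite el- → elngonith.
Attach number singular lim- (before vowel 'e') → limelngonith.
Attach noun class class III mi- → milimelngonith.
Nasal assimilation: no change.
Vowel deletion: no change.
So the correct form is milimelngonith, option (B).
(A) elthomingonith is wrong: it has the affixes in the wrong order.
(C) mithongonith is wrong: it uses indefinite instead of definite for definiteness.

B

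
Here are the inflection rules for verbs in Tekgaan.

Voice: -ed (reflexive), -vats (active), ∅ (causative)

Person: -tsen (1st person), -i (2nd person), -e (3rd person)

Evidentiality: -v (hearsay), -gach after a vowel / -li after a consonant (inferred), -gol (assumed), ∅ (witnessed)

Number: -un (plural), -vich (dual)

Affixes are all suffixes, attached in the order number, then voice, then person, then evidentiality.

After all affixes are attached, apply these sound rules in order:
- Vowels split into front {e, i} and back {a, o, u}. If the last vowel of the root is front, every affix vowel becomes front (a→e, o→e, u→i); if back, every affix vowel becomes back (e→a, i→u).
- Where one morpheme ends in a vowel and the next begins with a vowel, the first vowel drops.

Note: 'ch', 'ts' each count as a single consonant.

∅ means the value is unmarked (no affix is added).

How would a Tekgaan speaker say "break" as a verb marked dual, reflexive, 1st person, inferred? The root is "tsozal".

tsozalvuchadtsanlu

Attach number dual -vich → tsozalvich.
Attach voice reflexive -ed → tsozalviched.
Attach person 1st person -tsen → tsozalvichedtsen.
Attach evidentiality inferred -li (after consonant 'n') → tsozalvichedtsenli.
Apply vowel harmony: tsozalvichedtsenli → tsozalvuchadtsanlu.
Vowel deletion: no change.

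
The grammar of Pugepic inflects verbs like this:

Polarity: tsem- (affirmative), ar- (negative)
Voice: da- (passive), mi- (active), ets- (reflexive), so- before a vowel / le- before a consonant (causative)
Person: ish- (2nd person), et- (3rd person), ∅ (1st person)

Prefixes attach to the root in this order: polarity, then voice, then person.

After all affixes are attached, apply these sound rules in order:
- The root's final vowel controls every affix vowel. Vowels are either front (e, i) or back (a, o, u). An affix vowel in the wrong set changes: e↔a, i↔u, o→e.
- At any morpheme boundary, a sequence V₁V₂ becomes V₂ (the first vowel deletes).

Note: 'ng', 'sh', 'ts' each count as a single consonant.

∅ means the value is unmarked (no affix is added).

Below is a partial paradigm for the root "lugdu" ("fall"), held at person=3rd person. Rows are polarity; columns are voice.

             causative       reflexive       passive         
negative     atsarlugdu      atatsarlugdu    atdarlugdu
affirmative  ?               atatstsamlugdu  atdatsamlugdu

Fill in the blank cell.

atlatsamlugdu

Attach polarity affirmative tsem- → tsemlugdu.
Attach voice causative le- (before consonant 'ts') → letsemlugdu.
Attach person 3rd person et- → etletsemlugdu.
Apply vowel harmony: etletsemlugdu → atlatsamlugdu.
Vowel deletion: no change.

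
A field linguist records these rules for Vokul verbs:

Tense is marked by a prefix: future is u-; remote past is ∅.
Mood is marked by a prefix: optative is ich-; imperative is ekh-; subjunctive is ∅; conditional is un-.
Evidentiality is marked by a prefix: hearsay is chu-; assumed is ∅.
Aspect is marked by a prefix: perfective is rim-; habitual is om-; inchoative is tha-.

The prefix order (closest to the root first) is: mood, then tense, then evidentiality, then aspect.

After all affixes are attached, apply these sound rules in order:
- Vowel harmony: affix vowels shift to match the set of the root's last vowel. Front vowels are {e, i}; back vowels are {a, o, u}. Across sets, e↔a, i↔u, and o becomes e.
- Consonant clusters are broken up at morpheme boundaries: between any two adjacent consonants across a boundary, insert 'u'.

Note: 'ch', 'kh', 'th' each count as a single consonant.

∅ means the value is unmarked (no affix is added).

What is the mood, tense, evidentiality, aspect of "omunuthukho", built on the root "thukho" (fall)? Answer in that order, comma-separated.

conditional, remote past, assumed, habitual

Segment: om-un-thukho.
mood: un- → conditional.
tense: ∅ → remote past.
evidentiality: ∅ → assumed.
aspect: om- → habitual.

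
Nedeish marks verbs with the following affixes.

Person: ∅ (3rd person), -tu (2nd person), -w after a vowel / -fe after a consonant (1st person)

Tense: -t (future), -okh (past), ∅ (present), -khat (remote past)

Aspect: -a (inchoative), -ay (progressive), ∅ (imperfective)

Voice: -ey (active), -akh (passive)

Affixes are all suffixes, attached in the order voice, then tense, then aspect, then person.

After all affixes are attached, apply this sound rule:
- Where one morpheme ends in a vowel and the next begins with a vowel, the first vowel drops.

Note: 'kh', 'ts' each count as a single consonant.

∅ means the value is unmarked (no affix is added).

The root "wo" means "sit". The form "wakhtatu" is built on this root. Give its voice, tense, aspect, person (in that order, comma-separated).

passive, future, inchoative, 2nd person

Segment: wo-akh-t-a-tu.
voice: -akh → passive.
tense: -t → future.
aspect: -a → inchoative.
person: -tu → 2nd person.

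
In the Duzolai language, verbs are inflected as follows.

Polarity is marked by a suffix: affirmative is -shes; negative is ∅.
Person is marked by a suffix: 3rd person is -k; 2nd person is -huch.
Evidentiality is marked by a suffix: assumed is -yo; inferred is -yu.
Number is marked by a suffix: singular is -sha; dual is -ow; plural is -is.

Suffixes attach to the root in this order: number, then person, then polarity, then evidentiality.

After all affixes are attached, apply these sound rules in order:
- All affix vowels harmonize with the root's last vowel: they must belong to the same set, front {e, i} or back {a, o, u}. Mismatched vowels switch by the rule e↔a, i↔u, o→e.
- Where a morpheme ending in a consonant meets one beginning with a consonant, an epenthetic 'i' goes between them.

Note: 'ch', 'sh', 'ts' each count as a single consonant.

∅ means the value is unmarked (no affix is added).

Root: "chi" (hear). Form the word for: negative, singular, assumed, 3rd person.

Attach number singular -sha → chisha.
Attach person 3rd person -k → chishak.
polarity = negative: zero marking, form stays chishak.
Attach evidentiality assumed -yo → chishakyo.
Apply vowel harmony: chishakyo → chishekye.
Apply epenthesis: chishekye → chishekiye.

chishekiye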